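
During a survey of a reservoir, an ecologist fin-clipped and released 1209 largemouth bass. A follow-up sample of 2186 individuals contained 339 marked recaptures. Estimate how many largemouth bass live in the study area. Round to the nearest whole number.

N ≈ 7796

The marked fraction in the recapture sample should equal the marked fraction in the population: 339/2186 = 1209/N.
N = (1209 × 2186) / 339 = 2642874 / 339 ≈ 7796.1 → 7796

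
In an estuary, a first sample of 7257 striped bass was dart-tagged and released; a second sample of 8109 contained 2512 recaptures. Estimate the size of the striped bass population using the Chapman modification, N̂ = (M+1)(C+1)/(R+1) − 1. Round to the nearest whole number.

N̂ = (7257+1)(8109+1)/(2512+1) − 1 = 7258·8110/2513 − 1
= 58862380/2513 − 1 ≈ 23423.2 − 1 ≈ 23422.2 → 23422

N ≈ 23,422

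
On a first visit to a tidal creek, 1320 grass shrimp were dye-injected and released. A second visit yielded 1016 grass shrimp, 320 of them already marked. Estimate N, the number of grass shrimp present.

Lincoln-Petersen assumes M/N = R/C, so N = M·C / R.
N = (1320 × 1016) / 320 = 1341120 / 320 = 4191

N = 4191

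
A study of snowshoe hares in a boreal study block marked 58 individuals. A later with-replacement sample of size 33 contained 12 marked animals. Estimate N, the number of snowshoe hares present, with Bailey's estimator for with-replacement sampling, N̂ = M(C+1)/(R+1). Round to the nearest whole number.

N̂ = 58·(33+1)/(12+1) = 58·34/13 = 1972/13 ≈ 151.7 → 152

N ≈ 152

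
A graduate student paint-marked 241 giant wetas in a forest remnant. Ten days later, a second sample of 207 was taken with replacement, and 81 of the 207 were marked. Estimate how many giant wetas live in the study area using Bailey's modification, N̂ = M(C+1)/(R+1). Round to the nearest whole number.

N ≈ 611

N̂ = 241·(207+1)/(81+1) = 241·208/82 = 50128/82 ≈ 611.3 → 611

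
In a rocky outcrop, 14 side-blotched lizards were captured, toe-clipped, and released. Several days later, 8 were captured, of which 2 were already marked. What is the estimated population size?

N = (14 × 8) / 2 = 112 / 2 = 56

N = 56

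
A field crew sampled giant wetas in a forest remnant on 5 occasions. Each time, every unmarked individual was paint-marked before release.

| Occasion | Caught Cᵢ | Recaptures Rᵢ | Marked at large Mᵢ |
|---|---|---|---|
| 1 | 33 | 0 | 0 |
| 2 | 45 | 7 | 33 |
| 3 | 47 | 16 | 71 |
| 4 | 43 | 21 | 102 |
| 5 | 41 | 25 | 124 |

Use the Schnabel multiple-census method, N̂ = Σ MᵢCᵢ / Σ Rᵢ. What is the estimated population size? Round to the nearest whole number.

N ≈ 207

Σ MᵢCᵢ = 0·33 + 33·45 + 71·47 + 102·43 + 124·41 = 0 + 1485 + 3337 + 4386 + 5084 = 14292
Σ Rᵢ = 0 + 7 + 16 + 21 + 25 = 69
N̂ = 14292 / 69 ≈ 207.1 → 207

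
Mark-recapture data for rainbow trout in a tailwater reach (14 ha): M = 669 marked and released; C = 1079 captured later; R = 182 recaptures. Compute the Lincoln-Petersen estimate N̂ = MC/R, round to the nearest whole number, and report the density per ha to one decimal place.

density ≈ 283.3 rainbow trout per ha

N̂ = 669·1079/182 = 721851/182 ≈ 3966.2 → 3966
Density = N̂ / area = 3966 / 14 ≈ 283.29 → 283.3 per ha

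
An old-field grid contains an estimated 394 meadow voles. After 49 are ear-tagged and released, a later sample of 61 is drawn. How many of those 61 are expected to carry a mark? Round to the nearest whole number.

The marked fraction of the population is 49/394, so in a sample of 61 expect C·(M/N) marked.
E[R] = 49 × 61 / 394 = 2989 / 394 ≈ 7.6 → 8

expected recaptures ≈ 8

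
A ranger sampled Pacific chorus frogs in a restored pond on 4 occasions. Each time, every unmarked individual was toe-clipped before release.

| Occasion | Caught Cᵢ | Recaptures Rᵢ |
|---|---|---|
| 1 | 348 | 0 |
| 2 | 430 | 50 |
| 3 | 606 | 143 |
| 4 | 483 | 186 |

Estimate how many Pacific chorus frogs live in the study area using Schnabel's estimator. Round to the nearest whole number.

Marked at large before each occasion: Mᵢ = Σⱼ<ᵢ (Cⱼ − Rⱼ) → M1=0, M2=348, M3=728, M4=1191
Σ MᵢCᵢ = 0·348 + 348·430 + 728·606 + 1191·483 = 0 + 149640 + 441168 + 575253 = 1166061
Σ Rᵢ = 0 + 50 + 143 + 186 = 379
N̂ = 1166061 / 379 ≈ 3076.7 → 3077

N ≈ 3077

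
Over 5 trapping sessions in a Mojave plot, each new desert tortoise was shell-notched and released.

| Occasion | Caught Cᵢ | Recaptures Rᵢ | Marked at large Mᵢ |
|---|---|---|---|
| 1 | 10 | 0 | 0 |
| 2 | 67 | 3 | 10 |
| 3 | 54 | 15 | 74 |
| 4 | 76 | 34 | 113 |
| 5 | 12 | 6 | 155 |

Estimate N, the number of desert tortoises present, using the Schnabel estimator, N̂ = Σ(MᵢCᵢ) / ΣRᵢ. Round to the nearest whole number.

Σ MᵢCᵢ = 0·10 + 10·67 + 74·54 + 113·76 + 155·12 = 0 + 670 + 3996 + 8588 + 1860 = 15114
Σ Rᵢ = 0 + 3 + 15 + 34 + 6 = 58
N̂ = 15114 / 58 ≈ 260.6 → 261

N ≈ 261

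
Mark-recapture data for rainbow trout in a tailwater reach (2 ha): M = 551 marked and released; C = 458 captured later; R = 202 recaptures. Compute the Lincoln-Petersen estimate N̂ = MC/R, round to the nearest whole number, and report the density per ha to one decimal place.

density ≈ 624.5 rainbow trout per ha

N̂ = 551·458/202 = 252358/202 ≈ 1249.3 → 1249
Density = N̂ / area = 1249 / 2 ≈ 624.50 → 624.5 per ha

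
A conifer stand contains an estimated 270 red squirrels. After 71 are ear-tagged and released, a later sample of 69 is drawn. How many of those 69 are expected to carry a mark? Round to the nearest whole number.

expected recaptures ≈ 18

The marked fraction of the population is 71/270, so in a sample of 69 expect C·(M/N) marked.
E[R] = 71 × 69 / 270 = 4899 / 270 ≈ 18.1 → 18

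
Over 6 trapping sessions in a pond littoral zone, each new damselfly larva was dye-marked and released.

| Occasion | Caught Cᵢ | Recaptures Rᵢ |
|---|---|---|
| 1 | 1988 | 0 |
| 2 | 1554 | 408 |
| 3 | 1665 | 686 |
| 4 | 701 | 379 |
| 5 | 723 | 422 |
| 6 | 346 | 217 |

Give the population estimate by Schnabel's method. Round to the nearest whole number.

N ≈ 7593

Marked at large before each occasion: Mᵢ = Σⱼ<ᵢ (Cⱼ − Rⱼ) → M1=0, M2=1988, M3=3134, M4=4113, M5=4435, M6=4736
Σ MᵢCᵢ = 0·1988 + 1988·1554 + 3134·1665 + 4113·701 + 4435·723 + 4736·346 = 0 + 3089352 + 5218110 + 2883213 + 3206505 + 1638656 = 16035836
Σ Rᵢ = 0 + 408 + 686 + 379 + 422 + 217 = 2112
N̂ = 16035836 / 2112 ≈ 7592.7 → 7593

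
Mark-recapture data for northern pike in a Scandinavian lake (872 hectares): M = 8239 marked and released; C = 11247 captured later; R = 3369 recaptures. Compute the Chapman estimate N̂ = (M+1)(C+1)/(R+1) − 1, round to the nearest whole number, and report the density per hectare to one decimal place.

density ≈ 31.5 northern pike per hectare

N̂ = 8240·11248/3370 − 1 = 92683520/3370 − 1 ≈ 27501.5 → 27502
Density = N̂ / area = 27502 / 872 ≈ 31.54 → 31.5 per hectare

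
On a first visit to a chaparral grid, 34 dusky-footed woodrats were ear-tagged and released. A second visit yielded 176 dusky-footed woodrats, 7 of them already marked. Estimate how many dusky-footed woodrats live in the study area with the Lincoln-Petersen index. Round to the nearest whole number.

N ≈ 855

The marked fraction in the recapture sample should equal the marked fraction in the population: 7/176 = 34/N.
N = (34 × 176) / 7 = 5984 / 7 ≈ 854.9 → 855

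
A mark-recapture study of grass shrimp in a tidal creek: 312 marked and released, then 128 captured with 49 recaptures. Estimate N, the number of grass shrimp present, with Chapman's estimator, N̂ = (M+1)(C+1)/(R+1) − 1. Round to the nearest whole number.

N ≈ 807

N̂ = (312+1)(128+1)/(49+1) − 1 = 313·129/50 − 1
= 40377/50 − 1 ≈ 807.5 − 1 ≈ 806.5 → 807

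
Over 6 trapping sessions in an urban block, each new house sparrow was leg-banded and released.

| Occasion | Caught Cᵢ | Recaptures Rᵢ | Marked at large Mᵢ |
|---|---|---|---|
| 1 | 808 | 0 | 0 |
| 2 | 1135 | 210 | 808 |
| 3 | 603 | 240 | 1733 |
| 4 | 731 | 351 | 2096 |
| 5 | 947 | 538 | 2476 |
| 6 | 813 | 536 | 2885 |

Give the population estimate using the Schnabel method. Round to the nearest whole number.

N ≈ 4365

Σ MᵢCᵢ = 0·808 + 808·1135 + 1733·603 + 2096·731 + 2476·947 + 2885·813 = 0 + 917080 + 1044999 + 1532176 + 2344772 + 2345505 = 8184532
Σ Rᵢ = 0 + 210 + 240 + 351 + 538 + 536 = 1875
N̂ = 8184532 / 1875 ≈ 4365.1 → 4365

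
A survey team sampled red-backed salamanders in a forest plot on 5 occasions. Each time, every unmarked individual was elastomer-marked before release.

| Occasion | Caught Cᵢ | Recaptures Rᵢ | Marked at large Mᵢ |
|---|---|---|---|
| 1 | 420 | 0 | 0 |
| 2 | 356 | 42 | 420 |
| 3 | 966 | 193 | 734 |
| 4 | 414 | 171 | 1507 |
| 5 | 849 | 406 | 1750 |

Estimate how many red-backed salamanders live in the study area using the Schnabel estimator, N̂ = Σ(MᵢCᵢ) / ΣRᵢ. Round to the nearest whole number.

N ≈ 3655

Σ MᵢCᵢ = 0·420 + 420·356 + 734·966 + 1507·414 + 1750·849 = 0 + 149520 + 709044 + 623898 + 1485750 = 2968212
Σ Rᵢ = 0 + 42 + 193 + 171 + 406 = 812
N̂ = 2968212 / 812 ≈ 3655.4 → 3655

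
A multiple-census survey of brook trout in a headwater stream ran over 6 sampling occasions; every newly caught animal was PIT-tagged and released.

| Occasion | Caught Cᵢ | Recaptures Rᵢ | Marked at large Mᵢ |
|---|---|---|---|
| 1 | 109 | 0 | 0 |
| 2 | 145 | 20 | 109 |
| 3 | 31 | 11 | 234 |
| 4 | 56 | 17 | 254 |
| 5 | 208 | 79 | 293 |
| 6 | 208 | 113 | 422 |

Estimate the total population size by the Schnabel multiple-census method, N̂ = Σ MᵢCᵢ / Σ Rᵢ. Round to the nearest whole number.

Σ MᵢCᵢ = 0·109 + 109·145 + 234·31 + 254·56 + 293·208 + 422·208 = 0 + 15805 + 7254 + 14224 + 60944 + 87776 = 186003
Σ Rᵢ = 0 + 20 + 11 + 17 + 79 + 113 = 240
N̂ = 186003 / 240 ≈ 775.0 → 775

N ≈ 775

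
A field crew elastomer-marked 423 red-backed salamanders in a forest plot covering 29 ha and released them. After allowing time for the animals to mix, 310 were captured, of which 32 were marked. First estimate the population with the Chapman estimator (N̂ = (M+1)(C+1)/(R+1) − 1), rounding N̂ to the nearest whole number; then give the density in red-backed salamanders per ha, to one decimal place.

N̂ = 424·311/33 − 1 = 131864/33 − 1 ≈ 3994.9 → 3995
Density = N̂ / area = 3995 / 29 ≈ 137.76 → 137.8 per ha

density ≈ 137.8 red-backed salamanders per ha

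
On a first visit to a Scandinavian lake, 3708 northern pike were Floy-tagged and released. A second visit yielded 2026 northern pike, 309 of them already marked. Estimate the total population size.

N = (3708 × 2026) / 309 = 7512408 / 309 = 24312

N = 24,312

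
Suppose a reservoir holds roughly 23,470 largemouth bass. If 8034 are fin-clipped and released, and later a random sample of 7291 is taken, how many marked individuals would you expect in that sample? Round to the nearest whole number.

expected recaptures ≈ 2496

The marked fraction of the population is 8034/23470, so in a sample of 7291 expect C·(M/N) marked.
E[R] = 8034 × 7291 / 23470 = 58575894 / 23470 ≈ 2495.8 → 2496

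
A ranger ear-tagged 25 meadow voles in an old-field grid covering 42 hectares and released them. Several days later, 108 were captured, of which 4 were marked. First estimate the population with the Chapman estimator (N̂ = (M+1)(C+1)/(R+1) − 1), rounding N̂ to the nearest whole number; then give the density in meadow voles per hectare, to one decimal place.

density ≈ 13.5 meadow voles per hectare

N̂ = 26·109/5 − 1 = 2834/5 − 1 ≈ 565.8 → 566
Density = N̂ / area = 566 / 42 ≈ 13.48 → 13.5 per hectare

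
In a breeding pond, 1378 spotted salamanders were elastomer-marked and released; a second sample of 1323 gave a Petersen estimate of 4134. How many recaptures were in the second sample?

From N = M·C/R: R = M·C / N = 1378·1323 / 4134 = 1823094 / 4134 = 441.

R = 441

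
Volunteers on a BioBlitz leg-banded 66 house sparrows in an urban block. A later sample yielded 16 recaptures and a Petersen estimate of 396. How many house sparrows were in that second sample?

C = 96

From N = M·C/R: C = N·R / M = 396·16 / 66 = 6336 / 66 = 96.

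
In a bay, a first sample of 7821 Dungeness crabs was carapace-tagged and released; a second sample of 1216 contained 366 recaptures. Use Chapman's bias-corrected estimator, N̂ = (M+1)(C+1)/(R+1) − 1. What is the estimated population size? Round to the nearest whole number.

N̂ = (7821+1)(1216+1)/(366+1) − 1 = 7822·1217/367 − 1
= 9519374/367 − 1 ≈ 25938.3 − 1 ≈ 25937.3 → 25937

N ≈ 25,937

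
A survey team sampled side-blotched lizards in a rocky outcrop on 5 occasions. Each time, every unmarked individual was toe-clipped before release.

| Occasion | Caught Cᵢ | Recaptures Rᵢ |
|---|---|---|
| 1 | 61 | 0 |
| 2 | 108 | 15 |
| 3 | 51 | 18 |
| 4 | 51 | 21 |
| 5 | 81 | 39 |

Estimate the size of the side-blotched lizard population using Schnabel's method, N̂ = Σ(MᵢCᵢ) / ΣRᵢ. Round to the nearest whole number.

Marked at large before each occasion: Mᵢ = Σⱼ<ᵢ (Cⱼ − Rⱼ) → M1=0, M2=61, M3=154, M4=187, M5=217
Σ MᵢCᵢ = 0·61 + 61·108 + 154·51 + 187·51 + 217·81 = 0 + 6588 + 7854 + 9537 + 17577 = 41556
Σ Rᵢ = 0 + 15 + 18 + 21 + 39 = 93
N̂ = 41556 / 93 ≈ 446.8 → 447

N ≈ 447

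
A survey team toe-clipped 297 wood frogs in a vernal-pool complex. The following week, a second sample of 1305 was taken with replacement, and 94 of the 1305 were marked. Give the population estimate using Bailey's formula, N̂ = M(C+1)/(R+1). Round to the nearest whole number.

N ≈ 4083

N̂ = 297·(1305+1)/(94+1) = 297·1306/95 = 387882/95 ≈ 4083.0 → 4083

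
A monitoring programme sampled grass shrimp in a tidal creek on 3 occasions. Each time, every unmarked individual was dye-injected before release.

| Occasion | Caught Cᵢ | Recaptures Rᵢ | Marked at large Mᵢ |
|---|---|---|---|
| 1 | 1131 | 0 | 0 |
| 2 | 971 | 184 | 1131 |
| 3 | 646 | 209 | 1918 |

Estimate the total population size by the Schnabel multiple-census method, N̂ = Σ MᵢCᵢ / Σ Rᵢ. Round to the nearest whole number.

Σ MᵢCᵢ = 0·1131 + 1131·971 + 1918·646 = 0 + 1098201 + 1239028 = 2337229
Σ Rᵢ = 0 + 184 + 209 = 393
N̂ = 2337229 / 393 ≈ 5947.1 → 5947

N ≈ 5947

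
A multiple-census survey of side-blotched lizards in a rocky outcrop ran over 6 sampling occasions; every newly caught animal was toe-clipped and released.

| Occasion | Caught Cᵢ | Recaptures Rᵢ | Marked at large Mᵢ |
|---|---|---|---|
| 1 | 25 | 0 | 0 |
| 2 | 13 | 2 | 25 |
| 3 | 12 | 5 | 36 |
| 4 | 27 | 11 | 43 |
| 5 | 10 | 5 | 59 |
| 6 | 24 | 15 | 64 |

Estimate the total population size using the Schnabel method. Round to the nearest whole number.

Σ MᵢCᵢ = 0·25 + 25·13 + 36·12 + 43·27 + 59·10 + 64·24 = 0 + 325 + 432 + 1161 + 590 + 1536 = 4044
Σ Rᵢ = 0 + 2 + 5 + 11 + 5 + 15 = 38
N̂ = 4044 / 38 ≈ 106.4 → 106

N ≈ 106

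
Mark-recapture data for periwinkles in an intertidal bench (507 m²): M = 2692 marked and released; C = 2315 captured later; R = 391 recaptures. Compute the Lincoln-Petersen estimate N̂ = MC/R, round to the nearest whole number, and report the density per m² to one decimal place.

N̂ = 2692·2315/391 = 6231980/391 ≈ 15938.6 → 15939
Density = N̂ / area = 15939 / 507 ≈ 31.44 → 31.4 per m²

density ≈ 31.4 periwinkles per m²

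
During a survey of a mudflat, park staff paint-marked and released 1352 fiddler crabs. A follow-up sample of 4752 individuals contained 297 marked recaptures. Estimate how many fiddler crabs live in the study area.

N = 21,632

N = (1352 × 4752) / 297 = 6424704 / 297 = 21632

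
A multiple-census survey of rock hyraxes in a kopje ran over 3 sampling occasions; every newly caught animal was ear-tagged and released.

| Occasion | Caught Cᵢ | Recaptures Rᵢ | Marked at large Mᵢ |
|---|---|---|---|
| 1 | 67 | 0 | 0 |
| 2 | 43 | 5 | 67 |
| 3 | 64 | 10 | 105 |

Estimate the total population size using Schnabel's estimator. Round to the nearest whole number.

N ≈ 640

Σ MᵢCᵢ = 0·67 + 67·43 + 105·64 = 0 + 2881 + 6720 = 9601
Σ Rᵢ = 0 + 5 + 10 = 15
N̂ = 9601 / 15 ≈ 640.1 → 640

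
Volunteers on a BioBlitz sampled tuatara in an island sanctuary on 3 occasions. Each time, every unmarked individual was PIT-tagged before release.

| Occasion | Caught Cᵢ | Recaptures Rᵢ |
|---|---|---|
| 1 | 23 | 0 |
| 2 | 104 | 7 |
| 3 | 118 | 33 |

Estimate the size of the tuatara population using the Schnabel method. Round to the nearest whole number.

N ≈ 414

Marked at large before each occasion: Mᵢ = Σⱼ<ᵢ (Cⱼ − Rⱼ) → M1=0, M2=23, M3=120
Σ MᵢCᵢ = 0·23 + 23·104 + 120·118 = 0 + 2392 + 14160 = 16552
Σ Rᵢ = 0 + 7 + 33 = 40
N̂ = 16552 / 40 ≈ 413.8 → 414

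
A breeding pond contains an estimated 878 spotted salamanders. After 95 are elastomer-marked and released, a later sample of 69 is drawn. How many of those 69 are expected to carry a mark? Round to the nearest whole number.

expected recaptures ≈ 7

Expected recaptures E[R] = M·C / N.
E[R] = 95 × 69 / 878 = 6555 / 878 ≈ 7.47 → 7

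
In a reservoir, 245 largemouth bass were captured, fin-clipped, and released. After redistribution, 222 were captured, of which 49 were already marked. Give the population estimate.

N = 1110

N = (245 × 222) / 49 = 54390 / 49 = 1110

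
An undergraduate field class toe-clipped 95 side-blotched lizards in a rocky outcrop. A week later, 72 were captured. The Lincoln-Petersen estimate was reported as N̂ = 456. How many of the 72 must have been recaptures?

R = 15

From N = M·C/R: R = M·C / N = 95·72 / 456 = 6840 / 456 = 15.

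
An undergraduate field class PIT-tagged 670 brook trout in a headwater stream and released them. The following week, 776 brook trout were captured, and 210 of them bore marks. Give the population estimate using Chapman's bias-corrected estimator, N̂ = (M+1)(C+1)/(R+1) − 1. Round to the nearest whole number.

N ≈ 2470

N̂ = (670+1)(776+1)/(210+1) − 1 = 671·777/211 − 1
= 521367/211 − 1 ≈ 2470.9 − 1 ≈ 2469.9 → 2470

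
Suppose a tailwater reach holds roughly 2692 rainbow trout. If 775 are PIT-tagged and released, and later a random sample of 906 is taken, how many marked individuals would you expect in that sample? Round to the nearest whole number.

expected recaptures ≈ 261

The marked fraction of the population is 775/2692, so in a sample of 906 expect C·(M/N) marked.
E[R] = 775 × 906 / 2692 = 702150 / 2692 ≈ 260.8 → 261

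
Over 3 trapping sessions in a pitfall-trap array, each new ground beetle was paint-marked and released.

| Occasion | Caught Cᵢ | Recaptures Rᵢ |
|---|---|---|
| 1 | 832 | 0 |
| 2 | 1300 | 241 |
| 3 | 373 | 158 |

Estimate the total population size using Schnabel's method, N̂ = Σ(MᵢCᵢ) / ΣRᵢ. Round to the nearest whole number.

N ≈ 4479

Marked at large before each occasion: Mᵢ = Σⱼ<ᵢ (Cⱼ − Rⱼ) → M1=0, M2=832, M3=1891
Σ MᵢCᵢ = 0·832 + 832·1300 + 1891·373 = 0 + 1081600 + 705343 = 1786943
Σ Rᵢ = 0 + 241 + 158 = 399
N̂ = 1786943 / 399 ≈ 4478.6 → 4479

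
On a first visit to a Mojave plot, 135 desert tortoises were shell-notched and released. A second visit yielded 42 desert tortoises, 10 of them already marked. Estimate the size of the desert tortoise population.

N = (135 × 42) / 10 = 5670 / 10 = 567

N = 567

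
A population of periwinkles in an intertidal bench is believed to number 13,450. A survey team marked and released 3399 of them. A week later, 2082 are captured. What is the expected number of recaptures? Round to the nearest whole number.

Expected recaptures E[R] = M·C / N.
E[R] = 3399 × 2082 / 13450 = 7076718 / 13450 ≈ 526.2 → 526

expected recaptures ≈ 526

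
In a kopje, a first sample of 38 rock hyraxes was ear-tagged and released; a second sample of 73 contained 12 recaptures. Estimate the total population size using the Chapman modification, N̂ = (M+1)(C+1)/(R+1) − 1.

N = 221

N̂ = (38+1)(73+1)/(12+1) − 1 = 39·74/13 − 1
= 2886/13 − 1 = 222 − 1 = 221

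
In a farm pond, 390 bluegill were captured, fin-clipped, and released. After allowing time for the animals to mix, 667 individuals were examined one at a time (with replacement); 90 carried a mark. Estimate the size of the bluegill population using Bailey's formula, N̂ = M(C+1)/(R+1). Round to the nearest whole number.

N ≈ 2863

N̂ = 390·(667+1)/(90+1) = 390·668/91 = 260520/91 ≈ 2862.9 → 2863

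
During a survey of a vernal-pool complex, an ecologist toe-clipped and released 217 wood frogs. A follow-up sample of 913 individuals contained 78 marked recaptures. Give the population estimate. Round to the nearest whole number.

Lincoln-Petersen assumes M/N = R/C, so N = M·C / R.
N = (217 × 913) / 78 = 198121 / 78 ≈ 2540.0 → 2540

N ≈ 2540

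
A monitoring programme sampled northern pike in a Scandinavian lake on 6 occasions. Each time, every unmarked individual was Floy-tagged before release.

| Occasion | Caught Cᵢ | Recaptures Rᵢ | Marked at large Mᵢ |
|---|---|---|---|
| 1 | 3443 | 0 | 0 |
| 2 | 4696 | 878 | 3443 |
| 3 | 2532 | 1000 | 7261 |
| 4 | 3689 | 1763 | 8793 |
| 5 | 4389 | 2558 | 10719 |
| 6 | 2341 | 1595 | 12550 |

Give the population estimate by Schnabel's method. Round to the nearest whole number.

Σ MᵢCᵢ = 0·3443 + 3443·4696 + 7261·2532 + 8793·3689 + 10719·4389 + 12550·2341 = 0 + 16168328 + 18384852 + 32437377 + 47045691 + 29379550 = 143415798
Σ Rᵢ = 0 + 878 + 1000 + 1763 + 2558 + 1595 = 7794
N̂ = 143415798 / 7794 ≈ 18400.8 → 18401

N ≈ 18,401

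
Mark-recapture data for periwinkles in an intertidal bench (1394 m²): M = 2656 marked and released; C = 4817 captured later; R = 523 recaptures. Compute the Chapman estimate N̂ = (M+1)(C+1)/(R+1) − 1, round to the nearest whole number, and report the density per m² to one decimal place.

N̂ = 2657·4818/524 − 1 = 12801426/524 − 1 ≈ 24429.2 → 24429
Density = N̂ / area = 24429 / 1394 ≈ 17.52 → 17.5 per m²

density ≈ 17.5 periwinkles per m²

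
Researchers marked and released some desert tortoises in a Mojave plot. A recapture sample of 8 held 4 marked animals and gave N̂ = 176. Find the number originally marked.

M = 88

From N = M·C/R: M = N·R / C = 176·4 / 8 = 704 / 8 = 88.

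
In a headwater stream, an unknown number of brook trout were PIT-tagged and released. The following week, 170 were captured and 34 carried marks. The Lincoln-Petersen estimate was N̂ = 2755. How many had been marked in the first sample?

From N = M·C/R: M = N·R / C = 2755·34 / 170 = 93670 / 170 = 551.

M = 551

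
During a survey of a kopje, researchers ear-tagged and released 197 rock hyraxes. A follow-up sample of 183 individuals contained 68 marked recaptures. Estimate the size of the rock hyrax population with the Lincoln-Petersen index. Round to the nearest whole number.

N = (197 × 183) / 68 = 36051 / 68 ≈ 530.2 → 530

N ≈ 530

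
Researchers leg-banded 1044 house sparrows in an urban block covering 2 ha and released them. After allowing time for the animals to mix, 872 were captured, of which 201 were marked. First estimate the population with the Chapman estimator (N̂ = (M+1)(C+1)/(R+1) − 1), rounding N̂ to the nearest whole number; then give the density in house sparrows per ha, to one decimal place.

density ≈ 2257.5 house sparrows per ha

N̂ = 1045·873/202 − 1 = 912285/202 − 1 ≈ 4515.3 → 4515
Density = N̂ / area = 4515 / 2 ≈ 2257.50 → 2257.5 per ha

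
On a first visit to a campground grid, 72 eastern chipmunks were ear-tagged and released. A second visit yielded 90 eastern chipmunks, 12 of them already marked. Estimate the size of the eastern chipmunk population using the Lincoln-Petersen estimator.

Lincoln-Petersen assumes M/N = R/C, so N = M·C / R.
N = (72 × 90) / 12 = 6480 / 12 = 540

N = 540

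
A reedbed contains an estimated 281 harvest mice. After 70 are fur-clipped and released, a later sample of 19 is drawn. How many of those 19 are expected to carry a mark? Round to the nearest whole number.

expected recaptures ≈ 5

Expected recaptures E[R] = M·C / N.
E[R] = 70 × 19 / 281 = 1330 / 281 ≈ 4.7 → 5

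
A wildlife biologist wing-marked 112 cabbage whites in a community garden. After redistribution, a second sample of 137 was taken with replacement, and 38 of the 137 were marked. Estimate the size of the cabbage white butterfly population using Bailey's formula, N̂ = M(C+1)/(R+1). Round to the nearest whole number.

N ≈ 396

N̂ = 112·(137+1)/(38+1) = 112·138/39 = 15456/39 ≈ 396.3 → 396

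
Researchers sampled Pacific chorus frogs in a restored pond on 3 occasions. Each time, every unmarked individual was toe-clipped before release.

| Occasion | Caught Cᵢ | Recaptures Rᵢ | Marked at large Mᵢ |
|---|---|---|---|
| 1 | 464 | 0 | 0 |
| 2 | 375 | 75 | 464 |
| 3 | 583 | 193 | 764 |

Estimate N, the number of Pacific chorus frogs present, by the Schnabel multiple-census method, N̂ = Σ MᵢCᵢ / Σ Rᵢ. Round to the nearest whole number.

Σ MᵢCᵢ = 0·464 + 464·375 + 764·583 = 0 + 174000 + 445412 = 619412
Σ Rᵢ = 0 + 75 + 193 = 268
N̂ = 619412 / 268 ≈ 2311.2 → 2311

N ≈ 2311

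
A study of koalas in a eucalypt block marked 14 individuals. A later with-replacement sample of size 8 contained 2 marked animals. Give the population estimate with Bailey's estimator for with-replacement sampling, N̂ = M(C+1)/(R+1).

N̂ = 14·(8+1)/(2+1) = 14·9/3 = 126/3 = 42

N = 42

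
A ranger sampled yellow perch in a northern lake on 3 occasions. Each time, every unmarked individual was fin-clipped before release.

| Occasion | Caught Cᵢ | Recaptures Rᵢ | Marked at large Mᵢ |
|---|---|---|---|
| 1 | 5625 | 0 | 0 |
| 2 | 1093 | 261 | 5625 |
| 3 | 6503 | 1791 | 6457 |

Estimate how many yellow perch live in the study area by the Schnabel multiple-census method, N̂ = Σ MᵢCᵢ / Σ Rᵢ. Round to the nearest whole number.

Σ MᵢCᵢ = 0·5625 + 5625·1093 + 6457·6503 = 0 + 6148125 + 41989871 = 48137996
Σ Rᵢ = 0 + 261 + 1791 = 2052
N̂ = 48137996 / 2052 ≈ 23459.1 → 23459

N ≈ 23,459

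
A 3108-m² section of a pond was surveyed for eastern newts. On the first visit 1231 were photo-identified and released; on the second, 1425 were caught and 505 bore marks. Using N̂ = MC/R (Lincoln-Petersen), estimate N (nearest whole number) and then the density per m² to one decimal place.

N̂ = 1231·1425/505 = 1754175/505 ≈ 3473.6 → 3474
Density = N̂ / area = 3474 / 3108 ≈ 1.12 → 1.1 per m²

density ≈ 1.1 eastern newts per m²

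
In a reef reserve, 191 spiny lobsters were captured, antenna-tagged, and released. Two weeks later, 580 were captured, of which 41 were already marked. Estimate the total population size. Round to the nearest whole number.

N ≈ 2702

The marked fraction in the recapture sample should equal the marked fraction in the population: 41/580 = 191/N.
N = (191 × 580) / 41 = 110780 / 41 ≈ 2702.0 → 2702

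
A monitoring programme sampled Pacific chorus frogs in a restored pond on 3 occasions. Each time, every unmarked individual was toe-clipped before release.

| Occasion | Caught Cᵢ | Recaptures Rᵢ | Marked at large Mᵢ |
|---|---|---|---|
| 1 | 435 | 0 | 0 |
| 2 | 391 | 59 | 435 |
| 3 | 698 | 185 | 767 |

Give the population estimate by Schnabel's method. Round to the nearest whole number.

N ≈ 2891

Σ MᵢCᵢ = 0·435 + 435·391 + 767·698 = 0 + 170085 + 535366 = 705451
Σ Rᵢ = 0 + 59 + 185 = 244
N̂ = 705451 / 244 ≈ 2891.2 → 2891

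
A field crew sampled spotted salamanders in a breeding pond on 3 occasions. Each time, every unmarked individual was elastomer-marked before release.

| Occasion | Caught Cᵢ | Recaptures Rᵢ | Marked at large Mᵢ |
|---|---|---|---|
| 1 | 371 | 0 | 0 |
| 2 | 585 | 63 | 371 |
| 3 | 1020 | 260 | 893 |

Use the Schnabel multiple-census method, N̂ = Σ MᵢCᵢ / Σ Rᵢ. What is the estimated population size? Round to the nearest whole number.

Σ MᵢCᵢ = 0·371 + 371·585 + 893·1020 = 0 + 217035 + 910860 = 1127895
Σ Rᵢ = 0 + 63 + 260 = 323
N̂ = 1127895 / 323 ≈ 3491.9 → 3492

N ≈ 3492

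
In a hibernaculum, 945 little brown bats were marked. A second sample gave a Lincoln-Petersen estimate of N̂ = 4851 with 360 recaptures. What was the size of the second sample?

C = 1848

From N = M·C/R: C = N·R / M = 4851·360 / 945 = 1746360 / 945 = 1848.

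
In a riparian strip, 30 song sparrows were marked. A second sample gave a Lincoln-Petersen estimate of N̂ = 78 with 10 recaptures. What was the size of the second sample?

C = 26

From N = M·C/R: C = N·R / M = 78·10 / 30 = 780 / 30 = 26.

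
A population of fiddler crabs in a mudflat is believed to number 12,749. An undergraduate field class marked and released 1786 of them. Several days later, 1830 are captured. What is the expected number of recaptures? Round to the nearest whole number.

The marked fraction of the population is 1786/12749, so in a sample of 1830 expect C·(M/N) marked.
E[R] = 1786 × 1830 / 12749 = 3268380 / 12749 ≈ 256.4 → 256

expected recaptures ≈ 256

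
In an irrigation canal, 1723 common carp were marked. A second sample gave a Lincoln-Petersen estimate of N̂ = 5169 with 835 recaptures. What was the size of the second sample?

From N = M·C/R: C = N·R / M = 5169·835 / 1723 = 4316115 / 1723 = 2505.

C = 2505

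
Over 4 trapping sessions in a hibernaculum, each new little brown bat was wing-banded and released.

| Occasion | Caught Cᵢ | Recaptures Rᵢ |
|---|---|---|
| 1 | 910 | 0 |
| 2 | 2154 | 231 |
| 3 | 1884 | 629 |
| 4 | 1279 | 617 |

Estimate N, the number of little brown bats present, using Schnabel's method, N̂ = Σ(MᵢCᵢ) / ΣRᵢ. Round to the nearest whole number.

Marked at large before each occasion: Mᵢ = Σⱼ<ᵢ (Cⱼ − Rⱼ) → M1=0, M2=910, M3=2833, M4=4088
Σ MᵢCᵢ = 0·910 + 910·2154 + 2833·1884 + 4088·1279 = 0 + 1960140 + 5337372 + 5228552 = 12526064
Σ Rᵢ = 0 + 231 + 629 + 617 = 1477
N̂ = 12526064 / 1477 ≈ 8480.7 → 8481

N ≈ 8481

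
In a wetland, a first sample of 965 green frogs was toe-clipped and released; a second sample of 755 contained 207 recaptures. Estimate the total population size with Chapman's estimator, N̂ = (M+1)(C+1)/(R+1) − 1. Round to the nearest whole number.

N ≈ 3510

N̂ = (965+1)(755+1)/(207+1) − 1 = 966·756/208 − 1
= 730296/208 − 1 ≈ 3511.0 − 1 ≈ 3510.0 → 3510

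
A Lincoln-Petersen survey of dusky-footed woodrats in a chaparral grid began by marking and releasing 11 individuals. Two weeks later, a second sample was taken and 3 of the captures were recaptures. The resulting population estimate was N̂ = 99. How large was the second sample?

From N = M·C/R: C = N·R / M = 99·3 / 11 = 297 / 11 = 27.

C = 27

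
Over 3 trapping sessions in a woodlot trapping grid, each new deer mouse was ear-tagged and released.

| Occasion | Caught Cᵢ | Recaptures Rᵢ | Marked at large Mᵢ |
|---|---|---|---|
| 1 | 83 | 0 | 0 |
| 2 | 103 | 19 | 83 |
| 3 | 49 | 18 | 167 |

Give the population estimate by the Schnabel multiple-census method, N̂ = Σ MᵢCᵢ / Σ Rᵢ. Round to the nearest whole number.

N ≈ 452

Σ MᵢCᵢ = 0·83 + 83·103 + 167·49 = 0 + 8549 + 8183 = 16732
Σ Rᵢ = 0 + 19 + 18 = 37
N̂ = 16732 / 37 ≈ 452.2 → 452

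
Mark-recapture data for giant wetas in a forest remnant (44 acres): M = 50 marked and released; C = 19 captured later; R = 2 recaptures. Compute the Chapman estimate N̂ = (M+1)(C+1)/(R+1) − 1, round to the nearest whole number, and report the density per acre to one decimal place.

density ≈ 7.7 giant wetas per acre

N̂ = 51·20/3 − 1 = 1020/3 − 1 = 339
Density = N̂ / area = 339 / 44 ≈ 7.70 → 7.7 per acre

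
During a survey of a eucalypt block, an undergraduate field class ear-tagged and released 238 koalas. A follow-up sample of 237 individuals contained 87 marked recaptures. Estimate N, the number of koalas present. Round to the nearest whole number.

N ≈ 648

N = (238 × 237) / 87 = 56406 / 87 ≈ 648.3 → 648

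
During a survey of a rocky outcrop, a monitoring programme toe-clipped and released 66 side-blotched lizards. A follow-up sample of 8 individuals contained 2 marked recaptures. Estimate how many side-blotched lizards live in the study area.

N = (66 × 8) / 2 = 528 / 2 = 264

N = 264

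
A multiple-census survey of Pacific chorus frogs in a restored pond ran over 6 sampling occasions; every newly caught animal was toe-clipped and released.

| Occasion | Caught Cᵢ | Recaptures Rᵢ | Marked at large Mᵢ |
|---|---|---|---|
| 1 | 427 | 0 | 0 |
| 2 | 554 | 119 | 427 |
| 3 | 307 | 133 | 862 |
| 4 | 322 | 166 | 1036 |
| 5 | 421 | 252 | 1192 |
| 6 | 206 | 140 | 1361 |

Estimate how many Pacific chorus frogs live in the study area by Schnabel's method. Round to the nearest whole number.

N ≈ 1996

Σ MᵢCᵢ = 0·427 + 427·554 + 862·307 + 1036·322 + 1192·421 + 1361·206 = 0 + 236558 + 264634 + 333592 + 501832 + 280366 = 1616982
Σ Rᵢ = 0 + 119 + 133 + 166 + 252 + 140 = 810
N̂ = 1616982 / 810 ≈ 1996.3 → 1996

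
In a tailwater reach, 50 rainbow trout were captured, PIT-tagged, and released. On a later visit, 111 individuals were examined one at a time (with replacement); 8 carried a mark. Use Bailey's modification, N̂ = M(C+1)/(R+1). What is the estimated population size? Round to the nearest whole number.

N ≈ 622

N̂ = 50·(111+1)/(8+1) = 50·112/9 = 5600/9 ≈ 622.2 → 622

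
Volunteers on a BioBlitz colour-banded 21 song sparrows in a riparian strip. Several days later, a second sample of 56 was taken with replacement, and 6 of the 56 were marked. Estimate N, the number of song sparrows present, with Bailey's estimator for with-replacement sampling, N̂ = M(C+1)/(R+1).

N̂ = 21·(56+1)/(6+1) = 21·57/7 = 1197/7 = 171

N = 171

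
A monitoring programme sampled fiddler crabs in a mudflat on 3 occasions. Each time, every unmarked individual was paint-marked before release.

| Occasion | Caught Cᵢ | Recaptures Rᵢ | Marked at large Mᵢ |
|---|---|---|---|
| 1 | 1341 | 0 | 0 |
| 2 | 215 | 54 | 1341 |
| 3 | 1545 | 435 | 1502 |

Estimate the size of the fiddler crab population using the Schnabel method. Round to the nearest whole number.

Σ MᵢCᵢ = 0·1341 + 1341·215 + 1502·1545 = 0 + 288315 + 2320590 = 2608905
Σ Rᵢ = 0 + 54 + 435 = 489
N̂ = 2608905 / 489 ≈ 5335.2 → 5335

N ≈ 5335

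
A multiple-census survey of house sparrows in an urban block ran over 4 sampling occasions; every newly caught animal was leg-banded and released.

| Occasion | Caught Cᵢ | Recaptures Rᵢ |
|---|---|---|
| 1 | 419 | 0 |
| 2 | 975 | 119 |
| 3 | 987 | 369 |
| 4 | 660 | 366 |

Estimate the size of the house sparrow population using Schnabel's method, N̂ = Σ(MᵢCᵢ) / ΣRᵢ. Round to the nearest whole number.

Marked at large before each occasion: Mᵢ = Σⱼ<ᵢ (Cⱼ − Rⱼ) → M1=0, M2=419, M3=1275, M4=1893
Σ MᵢCᵢ = 0·419 + 419·975 + 1275·987 + 1893·660 = 0 + 408525 + 1258425 + 1249380 = 2916330
Σ Rᵢ = 0 + 119 + 369 + 366 = 854
N̂ = 2916330 / 854 ≈ 3414.9 → 3415

N ≈ 3415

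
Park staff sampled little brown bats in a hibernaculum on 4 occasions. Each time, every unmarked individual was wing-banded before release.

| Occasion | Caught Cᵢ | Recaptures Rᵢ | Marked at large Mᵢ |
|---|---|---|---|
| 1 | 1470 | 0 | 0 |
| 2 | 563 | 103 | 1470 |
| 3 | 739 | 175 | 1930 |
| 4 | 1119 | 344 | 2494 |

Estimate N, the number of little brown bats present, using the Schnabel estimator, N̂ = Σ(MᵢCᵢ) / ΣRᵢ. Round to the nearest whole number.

Σ MᵢCᵢ = 0·1470 + 1470·563 + 1930·739 + 2494·1119 = 0 + 827610 + 1426270 + 2790786 = 5044666
Σ Rᵢ = 0 + 103 + 175 + 344 = 622
N̂ = 5044666 / 622 ≈ 8110.4 → 8110

N ≈ 8110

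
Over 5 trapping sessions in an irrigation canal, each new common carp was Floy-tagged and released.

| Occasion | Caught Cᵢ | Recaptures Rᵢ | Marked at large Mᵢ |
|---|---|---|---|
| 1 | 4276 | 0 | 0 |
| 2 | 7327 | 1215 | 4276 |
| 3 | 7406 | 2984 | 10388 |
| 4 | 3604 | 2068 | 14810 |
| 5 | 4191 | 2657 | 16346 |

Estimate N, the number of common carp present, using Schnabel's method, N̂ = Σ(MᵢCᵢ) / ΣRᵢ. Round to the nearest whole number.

N ≈ 25,789

Σ MᵢCᵢ = 0·4276 + 4276·7327 + 10388·7406 + 14810·3604 + 16346·4191 = 0 + 31330252 + 76933528 + 53375240 + 68506086 = 230145106
Σ Rᵢ = 0 + 1215 + 2984 + 2068 + 2657 = 8924
N̂ = 230145106 / 8924 ≈ 25789.46 → 25789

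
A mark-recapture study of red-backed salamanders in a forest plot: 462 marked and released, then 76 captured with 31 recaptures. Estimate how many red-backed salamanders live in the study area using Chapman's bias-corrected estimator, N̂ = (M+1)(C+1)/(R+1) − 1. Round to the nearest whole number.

N̂ = (462+1)(76+1)/(31+1) − 1 = 463·77/32 − 1
= 35651/32 − 1 ≈ 1114.1 − 1 ≈ 1113.1 → 1113

N ≈ 1113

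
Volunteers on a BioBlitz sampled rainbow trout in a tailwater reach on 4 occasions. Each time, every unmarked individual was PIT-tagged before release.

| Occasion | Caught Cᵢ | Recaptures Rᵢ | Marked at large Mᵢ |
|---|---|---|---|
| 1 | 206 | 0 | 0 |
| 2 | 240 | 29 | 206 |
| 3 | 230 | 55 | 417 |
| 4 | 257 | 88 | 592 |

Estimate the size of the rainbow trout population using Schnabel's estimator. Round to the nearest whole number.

N ≈ 1730

Σ MᵢCᵢ = 0·206 + 206·240 + 417·230 + 592·257 = 0 + 49440 + 95910 + 152144 = 297494
Σ Rᵢ = 0 + 29 + 55 + 88 = 172
N̂ = 297494 / 172 ≈ 1729.6 → 1730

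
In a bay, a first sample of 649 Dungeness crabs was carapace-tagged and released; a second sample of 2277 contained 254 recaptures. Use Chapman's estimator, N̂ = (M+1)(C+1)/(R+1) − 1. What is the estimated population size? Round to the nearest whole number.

N̂ = (649+1)(2277+1)/(254+1) − 1 = 650·2278/255 − 1
= 1480700/255 − 1 ≈ 5806.7 − 1 ≈ 5805.7 → 5806

N ≈ 5806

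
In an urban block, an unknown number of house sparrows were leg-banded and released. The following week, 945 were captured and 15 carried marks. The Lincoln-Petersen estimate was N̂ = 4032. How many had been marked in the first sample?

From N = M·C/R: M = N·R / C = 4032·15 / 945 = 60480 / 945 = 64.

M = 64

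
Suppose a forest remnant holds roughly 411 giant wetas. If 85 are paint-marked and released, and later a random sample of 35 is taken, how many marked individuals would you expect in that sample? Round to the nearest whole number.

expected recaptures ≈ 7

The marked fraction of the population is 85/411, so in a sample of 35 expect C·(M/N) marked.
E[R] = 85 × 35 / 411 = 2975 / 411 ≈ 7.2 → 7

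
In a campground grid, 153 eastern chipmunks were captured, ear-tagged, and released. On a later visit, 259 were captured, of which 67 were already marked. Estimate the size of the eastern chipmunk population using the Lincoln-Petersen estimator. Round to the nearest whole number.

N ≈ 591

If marked individuals mix randomly, R/C ≈ M/N, giving N ≈ M·C/R.
N = (153 × 259) / 67 = 39627 / 67 ≈ 591.4 → 591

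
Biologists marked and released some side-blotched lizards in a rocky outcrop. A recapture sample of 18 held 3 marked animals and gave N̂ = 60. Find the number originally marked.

M = 10

From N = M·C/R: M = N·R / C = 60·3 / 18 = 180 / 18 = 10.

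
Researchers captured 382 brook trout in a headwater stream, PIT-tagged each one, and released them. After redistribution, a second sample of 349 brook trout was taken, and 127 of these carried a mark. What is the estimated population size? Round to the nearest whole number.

The marked fraction in the recapture sample should equal the marked fraction in the population: 127/349 = 382/N.
N = (382 × 349) / 127 = 133318 / 127 ≈ 1049.7 → 1050

N ≈ 1050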